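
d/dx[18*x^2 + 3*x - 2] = 36*x + 3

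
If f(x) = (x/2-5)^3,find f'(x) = 3*x^2/8 - 15*x/2 + 75/2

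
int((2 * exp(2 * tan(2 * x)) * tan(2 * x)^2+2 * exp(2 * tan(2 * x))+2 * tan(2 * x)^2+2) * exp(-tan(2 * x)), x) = exp(tan(2*x)) - exp(-tan(2*x)) + C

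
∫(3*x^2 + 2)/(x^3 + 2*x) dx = log(x*(x^2 + 2)) + C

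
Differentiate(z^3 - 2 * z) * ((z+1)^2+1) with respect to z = 5*z^4 + 8*z^3 - 8*z - 4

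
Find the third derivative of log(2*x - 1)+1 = 16/(8*x^3 - 12*x^2 + 6*x - 1)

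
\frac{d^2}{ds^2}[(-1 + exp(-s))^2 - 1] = (4 - 2*exp(s))*exp(-2*s)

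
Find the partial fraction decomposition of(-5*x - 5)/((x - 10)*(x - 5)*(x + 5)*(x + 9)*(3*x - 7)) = -675/(68816*(3*x - 7)) + 5/(4522*(x + 9)) - 1/(660*(x + 5)) + 3/(560*(x - 5)) - 11/(6555*(x - 10))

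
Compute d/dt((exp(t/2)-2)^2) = -2*exp(t/2) + exp(t)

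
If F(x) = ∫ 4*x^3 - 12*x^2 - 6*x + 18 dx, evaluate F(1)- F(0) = 12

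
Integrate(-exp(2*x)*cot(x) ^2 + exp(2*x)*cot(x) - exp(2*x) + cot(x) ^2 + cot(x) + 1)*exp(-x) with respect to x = 2*cot(x)*sinh(x) + C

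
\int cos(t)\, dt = sin(t) + C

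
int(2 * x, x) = x^2 + C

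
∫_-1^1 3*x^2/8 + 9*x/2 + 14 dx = 113/4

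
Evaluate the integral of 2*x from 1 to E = -1 + exp(2)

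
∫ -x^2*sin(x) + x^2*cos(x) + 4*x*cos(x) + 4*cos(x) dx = sqrt(2)*((x + 1)^2 + 1)*sin(x + pi/4) + C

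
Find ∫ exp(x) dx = exp(x) + C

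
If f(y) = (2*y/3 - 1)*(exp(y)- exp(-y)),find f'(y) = (2*y*exp(2*y) + 2*y - exp(2*y) - 5)*exp(-y)/3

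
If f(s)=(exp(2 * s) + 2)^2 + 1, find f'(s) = 4*exp(4*s) + 8*exp(2*s)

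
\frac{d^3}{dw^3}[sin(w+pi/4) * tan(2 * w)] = 48*sin(w + pi/4)*tan(2*w)^4 + 58*sin(w + pi/4)*tan(2*w)^2 + 10*sin(w + pi/4) + 24*cos(w + pi/4)*tan(2*w)^3 + 23*cos(w + pi/4)*tan(2*w)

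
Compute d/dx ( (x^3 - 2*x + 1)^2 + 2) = 6*x^5 - 16*x^3 + 6*x^2 + 8*x - 4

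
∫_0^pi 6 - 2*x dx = 9 - (-3 + pi)^2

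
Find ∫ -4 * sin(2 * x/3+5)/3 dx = 2*cos(2*x/3 + 5) + C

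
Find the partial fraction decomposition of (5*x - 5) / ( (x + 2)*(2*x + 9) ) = 11/(2*x + 9) - 3/(x + 2)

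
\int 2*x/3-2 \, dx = x^2/3 - 2*x + C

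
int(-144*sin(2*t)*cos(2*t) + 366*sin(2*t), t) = (144*sin(t)^2 + 222)*sin(t)^2 + C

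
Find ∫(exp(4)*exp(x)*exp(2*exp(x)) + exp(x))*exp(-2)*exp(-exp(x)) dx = 2*sinh(exp(x) + 2) + C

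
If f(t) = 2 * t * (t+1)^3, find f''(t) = 24*t^2 + 36*t + 12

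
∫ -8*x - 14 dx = -4*x^2 - 14*x + C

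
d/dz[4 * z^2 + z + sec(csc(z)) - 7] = 8*z - tan(csc(z))*cot(z)*csc(z)*sec(csc(z)) + 1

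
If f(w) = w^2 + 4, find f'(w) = 2*w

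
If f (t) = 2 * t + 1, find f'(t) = 2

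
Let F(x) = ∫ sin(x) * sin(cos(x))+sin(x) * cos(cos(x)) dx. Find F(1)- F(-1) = 0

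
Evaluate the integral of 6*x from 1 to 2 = 9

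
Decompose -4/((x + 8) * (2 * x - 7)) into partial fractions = -8/(23*(2*x - 7)) + 4/(23*(x + 8))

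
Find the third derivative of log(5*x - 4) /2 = 125/(125*x^3 - 300*x^2 + 240*x - 64)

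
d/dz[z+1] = 1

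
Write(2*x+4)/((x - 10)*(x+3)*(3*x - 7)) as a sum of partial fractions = -39/(184*(3*x - 7)) - 1/(104*(x + 3)) + 24/(299*(x - 10))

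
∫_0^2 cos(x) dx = sin(2)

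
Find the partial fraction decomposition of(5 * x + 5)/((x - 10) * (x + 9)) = 40/(19*(x + 9)) + 55/(19*(x - 10))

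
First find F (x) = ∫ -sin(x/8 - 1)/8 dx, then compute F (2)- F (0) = -cos(1) + cos(3/4)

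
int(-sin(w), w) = cos(w) + C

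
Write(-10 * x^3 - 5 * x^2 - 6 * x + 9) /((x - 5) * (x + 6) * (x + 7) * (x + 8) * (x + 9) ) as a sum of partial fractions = 579/(7*(x + 9)) - 4857/(26*(x + 8)) + 809/(6*(x + 7)) - 675/(22*(x + 6)) - 349/(6006*(x - 5))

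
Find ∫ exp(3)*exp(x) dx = exp(x + 3) + C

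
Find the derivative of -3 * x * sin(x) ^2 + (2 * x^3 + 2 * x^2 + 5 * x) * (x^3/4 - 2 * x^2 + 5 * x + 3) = 3*x^5 - 35*x^4/2 + 29*x^3 + 18*x^2 - 3*x*sin(2*x) + 62*x - 3*sin(x)^2 + 15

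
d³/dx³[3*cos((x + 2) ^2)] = 24*x^3*sin(x^2 + 4*x + 4) + 144*x^2*sin(x^2 + 4*x + 4) + 288*x*sin(x^2 + 4*x + 4) - 36*x*cos(x^2 + 4*x + 4) + 192*sin(x^2 + 4*x + 4) - 72*cos(x^2 + 4*x + 4)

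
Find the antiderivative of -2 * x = -x^2 + C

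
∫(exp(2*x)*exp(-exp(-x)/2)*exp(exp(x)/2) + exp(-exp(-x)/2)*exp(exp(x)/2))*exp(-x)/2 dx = exp(sinh(x)) + C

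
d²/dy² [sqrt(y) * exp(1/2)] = -exp(1/2)/(4*y^(3/2))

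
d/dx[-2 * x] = -2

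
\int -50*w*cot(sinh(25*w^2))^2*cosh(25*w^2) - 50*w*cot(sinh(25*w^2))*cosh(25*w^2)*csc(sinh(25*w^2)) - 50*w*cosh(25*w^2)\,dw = cot(sinh(25*w^2)) + csc(sinh(25*w^2)) + C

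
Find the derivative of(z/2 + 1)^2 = z/2 + 1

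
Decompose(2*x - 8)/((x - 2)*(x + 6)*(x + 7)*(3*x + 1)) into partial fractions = 117/(1190*(3*x + 1)) + 11/(90*(x + 7)) - 5/(34*(x + 6)) - 1/(126*(x - 2))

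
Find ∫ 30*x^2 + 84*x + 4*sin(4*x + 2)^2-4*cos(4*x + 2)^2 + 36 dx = 10*x^3 + 42*x^2 + 36*x - sin(8*x + 4)/2 + C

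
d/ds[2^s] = 2^s*log(2)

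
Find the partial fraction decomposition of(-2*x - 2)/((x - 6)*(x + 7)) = -12/(13*(x + 7)) - 14/(13*(x - 6))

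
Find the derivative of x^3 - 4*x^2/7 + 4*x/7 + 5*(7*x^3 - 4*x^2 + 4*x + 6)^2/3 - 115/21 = 490*x^5 - 1400*x^4/3 + 480*x^3 + 263*x^2 - 2264*x/21 + 564/7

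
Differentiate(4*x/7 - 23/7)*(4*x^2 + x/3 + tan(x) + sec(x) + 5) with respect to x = 48*x^2/7 + 4*x*tan(x)^2/7 + 4*x*tan(x)*sec(x)/7 - 76*x/3 - 23*tan(x)^2/7 - 23*tan(x)*sec(x)/7 + 4*tan(x)/7 + 4*sec(x)/7 - 32/21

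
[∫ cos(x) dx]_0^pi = 0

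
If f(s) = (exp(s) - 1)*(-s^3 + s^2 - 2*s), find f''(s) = -s^3*exp(s) - 5*s^2*exp(s) - 4*s*exp(s) + 6*s - 2*exp(s) - 2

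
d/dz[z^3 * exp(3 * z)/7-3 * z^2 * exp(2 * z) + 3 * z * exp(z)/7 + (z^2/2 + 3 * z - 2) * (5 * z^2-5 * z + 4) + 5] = 3*z^3*exp(3*z)/7 + 10*z^3 + 3*z^2*exp(3*z)/7 - 6*z^2*exp(2*z) + 75*z^2/2 - 6*z*exp(2*z) + 3*z*exp(z)/7 - 46*z + 3*exp(z)/7 + 22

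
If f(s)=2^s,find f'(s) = 2^s*log(2)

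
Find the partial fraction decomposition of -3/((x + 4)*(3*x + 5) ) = -9/(7*(3*x + 5)) + 3/(7*(x + 4))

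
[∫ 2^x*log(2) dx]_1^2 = 2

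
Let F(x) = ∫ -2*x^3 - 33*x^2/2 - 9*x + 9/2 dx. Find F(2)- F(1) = -55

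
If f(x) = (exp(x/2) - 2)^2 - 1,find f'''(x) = -exp(x/2)/2 + exp(x)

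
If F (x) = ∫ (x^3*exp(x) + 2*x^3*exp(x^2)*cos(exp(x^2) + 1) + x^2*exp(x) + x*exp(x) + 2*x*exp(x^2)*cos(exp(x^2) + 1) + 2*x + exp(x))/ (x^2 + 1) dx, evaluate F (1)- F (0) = -sin(2) + sin(1 + E) + log(2) + E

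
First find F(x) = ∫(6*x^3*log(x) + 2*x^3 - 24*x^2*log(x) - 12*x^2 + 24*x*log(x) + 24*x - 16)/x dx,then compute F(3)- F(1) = 2*log(3)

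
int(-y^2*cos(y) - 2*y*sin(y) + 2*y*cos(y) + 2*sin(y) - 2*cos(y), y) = (-(y - 1)^2 - 1)*sin(y) + C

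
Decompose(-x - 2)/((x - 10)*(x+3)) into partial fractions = -1/(13*(x + 3)) - 12/(13*(x - 10))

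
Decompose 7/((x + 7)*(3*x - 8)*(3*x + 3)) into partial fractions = 21/(319*(3*x - 8)) + 7/(522*(x + 7)) - 7/(198*(x + 1))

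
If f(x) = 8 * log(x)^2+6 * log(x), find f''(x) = (10 - 16*log(x))/x^2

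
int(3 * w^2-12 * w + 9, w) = w^3 - 6*w^2 + 9*w + C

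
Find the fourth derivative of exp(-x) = exp(-x)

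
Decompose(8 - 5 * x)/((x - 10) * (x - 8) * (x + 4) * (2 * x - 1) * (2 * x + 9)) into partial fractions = 122/(3625*(2*x + 9)) + 22/(12825*(2*x - 1)) - 1/(54*(x + 4)) + 4/(1125*(x - 8)) - 3/(1102*(x - 10))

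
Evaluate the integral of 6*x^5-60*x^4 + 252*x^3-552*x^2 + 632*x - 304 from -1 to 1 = -1000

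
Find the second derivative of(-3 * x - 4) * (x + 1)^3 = -36*x^2 - 78*x - 42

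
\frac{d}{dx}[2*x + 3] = 2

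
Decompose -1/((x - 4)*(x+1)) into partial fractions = 1/(5*(x + 1)) - 1/(5*(x - 4))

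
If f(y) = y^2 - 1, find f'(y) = 2*y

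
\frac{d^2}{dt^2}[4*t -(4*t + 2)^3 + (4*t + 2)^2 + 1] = -384*t - 160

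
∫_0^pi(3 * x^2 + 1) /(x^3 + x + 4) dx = -log(4) + log(pi + 4 + pi^3)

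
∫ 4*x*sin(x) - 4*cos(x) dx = -4*x*cos(x) + C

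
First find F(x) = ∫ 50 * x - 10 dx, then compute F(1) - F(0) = 15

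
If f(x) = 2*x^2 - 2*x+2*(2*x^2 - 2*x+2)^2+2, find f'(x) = 32*x^3 - 48*x^2 + 52*x - 18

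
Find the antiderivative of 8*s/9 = 4*s^2/9 + C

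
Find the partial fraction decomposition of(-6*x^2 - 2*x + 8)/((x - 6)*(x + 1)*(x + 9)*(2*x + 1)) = -60/(221*(2*x + 1)) + 23/(102*(x + 9)) + 1/(14*(x + 1)) - 44/(273*(x - 6))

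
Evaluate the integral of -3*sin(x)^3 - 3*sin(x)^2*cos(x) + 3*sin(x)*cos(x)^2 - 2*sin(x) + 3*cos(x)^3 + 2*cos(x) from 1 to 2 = -(cos(1) + sin(1))^3 - 2*sin(1) - 2*cos(1) + 2*cos(2) + (cos(2) + sin(2))^3 + 2*sin(2)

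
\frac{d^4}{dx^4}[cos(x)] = cos(x)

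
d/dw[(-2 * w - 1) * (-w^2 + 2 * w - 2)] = 6*w^2 - 6*w + 2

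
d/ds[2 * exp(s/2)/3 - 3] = exp(s/2)/3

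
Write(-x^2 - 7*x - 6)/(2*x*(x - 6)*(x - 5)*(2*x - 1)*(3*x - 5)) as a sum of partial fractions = -414/(2275*(3*x - 5)) + 26/(231*(2*x - 1)) + 11/(150*(x - 5)) - 7/(143*(x - 6)) - 1/(50*x)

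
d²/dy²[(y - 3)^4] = 12*y^2 - 72*y + 108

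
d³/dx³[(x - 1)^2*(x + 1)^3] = 60*x^2 + 24*x - 12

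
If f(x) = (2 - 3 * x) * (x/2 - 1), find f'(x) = 4 - 3*x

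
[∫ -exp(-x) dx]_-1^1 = -E + exp(-1)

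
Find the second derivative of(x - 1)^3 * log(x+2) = (6*x^3*log(x + 2) + 5*x^3 + 18*x^2*log(x + 2) + 3*x^2 - 21*x - 24*log(x + 2) + 13)/(x^2 + 4*x + 4)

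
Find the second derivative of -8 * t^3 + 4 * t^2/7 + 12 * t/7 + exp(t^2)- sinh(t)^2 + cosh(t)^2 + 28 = 4*t^2*exp(t^2) - 48*t + 2*exp(t^2) + 8/7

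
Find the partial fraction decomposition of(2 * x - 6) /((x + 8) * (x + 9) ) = 24/(x + 9) - 22/(x + 8)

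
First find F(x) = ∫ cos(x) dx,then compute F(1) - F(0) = sin(1)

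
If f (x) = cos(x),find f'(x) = -sin(x)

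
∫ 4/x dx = 4*log(2*x) + C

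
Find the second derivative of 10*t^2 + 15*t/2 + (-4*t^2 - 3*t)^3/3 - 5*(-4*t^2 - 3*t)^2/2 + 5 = -640*t^4 - 960*t^3 - 912*t^2 - 414*t - 25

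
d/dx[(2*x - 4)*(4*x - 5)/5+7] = 16*x/5 - 26/5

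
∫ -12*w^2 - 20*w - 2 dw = -4*w^3 - 10*w^2 - 2*w + C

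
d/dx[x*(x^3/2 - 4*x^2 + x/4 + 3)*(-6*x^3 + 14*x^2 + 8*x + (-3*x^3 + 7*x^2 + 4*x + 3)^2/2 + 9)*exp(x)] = 9*x^10*exp(x)/4 - 6*x^9*exp(x) - 1321*x^8*exp(x)/8 + 2783*x^7*exp(x)/4 - 2697*x^6*exp(x)/8 - 1327*x^5*exp(x)/2 - 2519*x^4*exp(x)/4 - 14*x^3*exp(x) + 2427*x^2*exp(x)/8 + 669*x*exp(x)/4 + 81*exp(x)/2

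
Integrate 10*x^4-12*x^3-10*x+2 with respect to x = 2*x^5 - 3*x^4 - 5*x^2 + 2*x + C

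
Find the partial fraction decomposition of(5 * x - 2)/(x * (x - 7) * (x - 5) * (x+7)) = 37/(1176*(x + 7)) - 23/(120*(x - 5)) + 33/(196*(x - 7)) - 2/(245*x)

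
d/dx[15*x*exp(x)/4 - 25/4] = 15*x*exp(x)/4 + 15*exp(x)/4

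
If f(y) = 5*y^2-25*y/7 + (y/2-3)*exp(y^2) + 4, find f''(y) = 2*y^3*exp(y^2) - 12*y^2*exp(y^2) + 3*y*exp(y^2) - 6*exp(y^2) + 10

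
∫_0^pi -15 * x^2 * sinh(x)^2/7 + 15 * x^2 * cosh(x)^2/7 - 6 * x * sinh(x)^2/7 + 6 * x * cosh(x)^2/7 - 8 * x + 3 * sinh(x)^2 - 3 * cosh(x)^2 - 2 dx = -25*pi^2/7 - 5*pi + 5*pi^3/7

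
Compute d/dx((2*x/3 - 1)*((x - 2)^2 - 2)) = 2*x^2 - 22*x/3 + 16/3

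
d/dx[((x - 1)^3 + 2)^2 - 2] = 6*x^5 - 30*x^4 + 60*x^3 - 48*x^2 + 6*x + 6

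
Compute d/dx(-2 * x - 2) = -2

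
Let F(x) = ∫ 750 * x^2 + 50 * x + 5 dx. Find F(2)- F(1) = 1830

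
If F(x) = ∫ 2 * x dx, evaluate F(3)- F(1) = 8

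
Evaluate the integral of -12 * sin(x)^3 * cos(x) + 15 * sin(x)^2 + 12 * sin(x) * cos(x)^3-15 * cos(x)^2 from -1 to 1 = -15*sin(2)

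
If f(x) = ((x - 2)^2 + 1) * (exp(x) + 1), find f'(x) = x^2*exp(x) - 2*x*exp(x) + 2*x + exp(x) - 4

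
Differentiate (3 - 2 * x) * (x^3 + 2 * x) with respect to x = -8*x^3 + 9*x^2 - 8*x + 6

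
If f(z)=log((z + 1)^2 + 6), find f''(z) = (-2*z^2 - 4*z + 10)/(z^4 + 4*z^3 + 18*z^2 + 28*z + 49)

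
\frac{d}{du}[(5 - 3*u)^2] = 18*u - 30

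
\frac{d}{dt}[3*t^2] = 6*t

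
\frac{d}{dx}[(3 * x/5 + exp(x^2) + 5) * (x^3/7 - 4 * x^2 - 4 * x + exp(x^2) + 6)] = 2*x^4*exp(x^2)/7 - 8*x^3*exp(x^2) + 12*x^3/35 - 223*x^2*exp(x^2)/35 - 177*x^2/35 + 4*x*exp(2*x^2) + 14*x*exp(x^2) - 224*x/5 - 17*exp(x^2)/5 - 82/5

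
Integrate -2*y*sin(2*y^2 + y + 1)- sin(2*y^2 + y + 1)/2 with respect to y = cos(2*y^2 + y + 1)/2 + C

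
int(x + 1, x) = x^2/2 + x + C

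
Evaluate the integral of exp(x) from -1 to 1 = E - exp(-1)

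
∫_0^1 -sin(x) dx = -1 + cos(1)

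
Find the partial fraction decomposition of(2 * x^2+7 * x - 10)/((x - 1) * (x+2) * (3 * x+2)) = 31/(5*(3*x + 2)) - 4/(3*(x + 2)) - 1/(15*(x - 1))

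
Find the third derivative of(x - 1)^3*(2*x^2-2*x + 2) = 120*x^2 - 192*x + 84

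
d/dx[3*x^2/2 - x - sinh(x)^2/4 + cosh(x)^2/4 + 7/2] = 3*x - 1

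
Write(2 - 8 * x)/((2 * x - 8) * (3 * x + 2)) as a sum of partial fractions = -11/(14*(3*x + 2)) - 15/(14*(x - 4))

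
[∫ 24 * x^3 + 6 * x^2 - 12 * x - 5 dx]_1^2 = 81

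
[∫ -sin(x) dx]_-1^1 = 0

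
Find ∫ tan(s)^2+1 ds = tan(s) + C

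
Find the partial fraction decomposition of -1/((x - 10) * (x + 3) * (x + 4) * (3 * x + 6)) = 1/(84*(x + 4)) - 1/(39*(x + 3)) + 1/(72*(x + 2)) - 1/(6552*(x - 10))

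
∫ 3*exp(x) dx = 3*exp(x) + C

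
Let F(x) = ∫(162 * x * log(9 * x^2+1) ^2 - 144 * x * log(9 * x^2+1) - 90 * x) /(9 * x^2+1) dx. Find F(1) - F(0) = -4*log(10)^2 - 5*log(10) + 3*log(10)^3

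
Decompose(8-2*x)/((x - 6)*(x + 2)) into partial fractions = -3/(2*(x + 2)) - 1/(2*(x - 6))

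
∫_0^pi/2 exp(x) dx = -1 + exp(pi/2)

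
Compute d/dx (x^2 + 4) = 2*x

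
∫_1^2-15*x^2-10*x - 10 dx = -60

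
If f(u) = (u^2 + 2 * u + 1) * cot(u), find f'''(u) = -6*u^2*cot(u)^4 - 8*u^2*cot(u)^2 - 2*u^2 - 12*u*cot(u)^4 + 12*u*cot(u)^3 - 16*u*cot(u)^2 + 12*u*cot(u) - 4*u - 6*cot(u)^4 + 12*cot(u)^3 - 14*cot(u)^2 + 12*cot(u) - 8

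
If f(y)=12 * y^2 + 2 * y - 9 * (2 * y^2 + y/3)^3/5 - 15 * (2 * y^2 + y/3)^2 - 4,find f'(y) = -432*y^5/5 - 36*y^4 - 1224*y^3/5 - 301*y^2/5 + 62*y/3 + 2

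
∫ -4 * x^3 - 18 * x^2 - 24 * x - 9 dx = -x^4 - 6*x^3 - 12*x^2 - 9*x + C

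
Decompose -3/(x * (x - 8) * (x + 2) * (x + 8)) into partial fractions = 1/(256*(x + 8)) - 1/(40*(x + 2)) - 3/(1280*(x - 8)) + 3/(128*x)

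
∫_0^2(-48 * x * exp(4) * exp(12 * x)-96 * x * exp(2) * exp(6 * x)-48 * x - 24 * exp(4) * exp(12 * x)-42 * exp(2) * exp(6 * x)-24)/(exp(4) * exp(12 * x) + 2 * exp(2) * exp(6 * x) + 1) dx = -144 - exp(2)/(1 + exp(2)) + exp(14)/(1 + exp(14))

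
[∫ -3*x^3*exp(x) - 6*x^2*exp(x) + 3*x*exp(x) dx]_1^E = 3*(-exp(3) - E + 1 + exp(2))*exp(E)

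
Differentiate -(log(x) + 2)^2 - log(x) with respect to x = (-2*log(x) - 5)/x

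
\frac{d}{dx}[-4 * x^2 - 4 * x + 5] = -8*x - 4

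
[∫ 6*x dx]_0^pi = 3*pi^2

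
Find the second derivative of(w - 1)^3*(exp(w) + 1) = w^3*exp(w) + 3*w^2*exp(w) - 3*w*exp(w) + 6*w - exp(w) - 6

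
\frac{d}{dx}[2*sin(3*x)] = 6*cos(3*x)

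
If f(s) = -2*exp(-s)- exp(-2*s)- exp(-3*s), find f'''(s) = (2*exp(2*s) + 8*exp(s) + 27)*exp(-3*s)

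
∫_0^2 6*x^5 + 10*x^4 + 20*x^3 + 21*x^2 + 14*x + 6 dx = 304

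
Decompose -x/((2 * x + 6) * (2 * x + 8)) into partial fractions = -1/(x + 4) + 3/(4*(x + 3))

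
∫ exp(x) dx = exp(x) + C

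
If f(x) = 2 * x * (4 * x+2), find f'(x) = 16*x + 4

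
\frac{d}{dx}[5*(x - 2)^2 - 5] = 10*x - 20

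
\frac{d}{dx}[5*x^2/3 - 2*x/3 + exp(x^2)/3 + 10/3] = 2*x*exp(x^2)/3 + 10*x/3 - 2/3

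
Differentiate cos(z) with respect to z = -sin(z)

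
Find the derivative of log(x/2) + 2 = 1/x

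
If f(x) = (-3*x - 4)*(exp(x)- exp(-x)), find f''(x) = (-3*x*exp(2*x) + 3*x - 10*exp(2*x) - 2)*exp(-x)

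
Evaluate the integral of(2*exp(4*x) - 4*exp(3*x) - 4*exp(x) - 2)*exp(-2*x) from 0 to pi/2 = -4 + (-2 - exp(-pi/2) + exp(pi/2))^2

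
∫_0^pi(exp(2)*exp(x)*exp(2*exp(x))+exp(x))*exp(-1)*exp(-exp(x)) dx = -exp(2) - exp(-exp(pi) - 1) + exp(-2) + exp(1 + exp(pi))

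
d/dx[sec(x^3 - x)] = 3*x^2*tan(x^3 - x)*sec(x^3 - x) - tan(x^3 - x)*sec(x^3 - x)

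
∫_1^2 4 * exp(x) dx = -4*E + 4*exp(2)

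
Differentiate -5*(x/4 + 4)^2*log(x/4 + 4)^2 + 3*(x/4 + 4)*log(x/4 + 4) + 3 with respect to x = -5*x*log(x/4 + 4)^2/8 - 5*x*log(x/4 + 4)/8 - 10*log(x/4 + 4)^2 - 37*log(x/4 + 4)/4 + 3/4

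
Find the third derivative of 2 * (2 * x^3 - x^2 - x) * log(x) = (24*x^2*log(x) + 44*x^2 - 4*x + 2)/x^2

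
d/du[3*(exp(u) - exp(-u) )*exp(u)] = 6*exp(2*u)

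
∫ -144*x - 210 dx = -72*x^2 - 210*x + C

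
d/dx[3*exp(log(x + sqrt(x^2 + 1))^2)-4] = (6*x*exp(log(x + sqrt(x^2 + 1))^2)*log(x + sqrt(x^2 + 1)) + 6*sqrt(x^2 + 1)*exp(log(x + sqrt(x^2 + 1))^2)*log(x + sqrt(x^2 + 1)))/(x^2 + x*sqrt(x^2 + 1) + 1)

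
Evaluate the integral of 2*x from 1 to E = -1 + exp(2)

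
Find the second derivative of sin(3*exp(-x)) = (3*exp(x)*cos(3*exp(-x)) - 9*sin(3*exp(-x)))*exp(-2*x)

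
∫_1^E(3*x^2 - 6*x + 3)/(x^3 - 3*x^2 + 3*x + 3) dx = -log(4) + log(4 + (-1 + E)^3)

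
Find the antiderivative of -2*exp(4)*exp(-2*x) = exp(4 - 2*x) + C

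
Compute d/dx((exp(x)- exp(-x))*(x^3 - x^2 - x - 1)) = (x^3*exp(2*x) + x^3 + 2*x^2*exp(2*x) - 4*x^2 - 3*x*exp(2*x) + x - 2*exp(2*x))*exp(-x)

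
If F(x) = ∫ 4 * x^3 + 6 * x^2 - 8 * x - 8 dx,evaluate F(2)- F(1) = 9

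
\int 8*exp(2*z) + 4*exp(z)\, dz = (2*exp(z) + 1)^2 + C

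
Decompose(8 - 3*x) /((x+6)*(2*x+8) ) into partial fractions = -13/(2*(x + 6)) + 5/(x + 4)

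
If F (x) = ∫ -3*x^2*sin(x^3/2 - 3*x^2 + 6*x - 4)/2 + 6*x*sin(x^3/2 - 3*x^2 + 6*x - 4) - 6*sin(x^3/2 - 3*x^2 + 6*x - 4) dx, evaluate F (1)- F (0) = -cos(4) + cos(1/2)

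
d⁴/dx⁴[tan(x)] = 24*tan(x)^5 + 40*tan(x)^3 + 16*tan(x)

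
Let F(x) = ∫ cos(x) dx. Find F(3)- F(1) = -sin(1) + sin(3)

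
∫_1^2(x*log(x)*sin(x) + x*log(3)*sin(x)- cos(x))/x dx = log(3)*cos(1) - log(6)*cos(2)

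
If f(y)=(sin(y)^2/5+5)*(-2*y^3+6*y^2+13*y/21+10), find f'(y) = -2*y^3*sin(2*y)/5 - 6*y^2*sin(y)^2/5 + 6*y^2*sin(2*y)/5 - 30*y^2 + 12*y*sin(y)^2/5 + 13*y*sin(2*y)/105 + 60*y + 13*sin(y)^2/105 + 2*sin(2*y) + 65/21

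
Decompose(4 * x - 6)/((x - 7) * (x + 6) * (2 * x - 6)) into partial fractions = -5/(39*(x + 6)) - 1/(12*(x - 3)) + 11/(52*(x - 7))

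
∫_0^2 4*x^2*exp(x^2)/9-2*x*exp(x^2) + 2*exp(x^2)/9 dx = 1 - 5*exp(4)/9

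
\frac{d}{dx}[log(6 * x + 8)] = 3/(3*x + 4)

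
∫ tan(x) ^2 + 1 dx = tan(x) + C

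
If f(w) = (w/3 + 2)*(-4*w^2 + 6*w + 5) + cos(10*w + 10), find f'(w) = -4*w^2 - 12*w - 10*sin(10*w + 10) + 41/3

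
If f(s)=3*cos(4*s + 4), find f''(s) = -48*cos(4*s + 4)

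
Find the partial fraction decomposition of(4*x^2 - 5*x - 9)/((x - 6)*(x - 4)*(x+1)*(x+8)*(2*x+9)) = -72/(833*(2*x + 9)) + 41/(1176*(x + 8)) - 7/(408*(x - 4)) + 5/(196*(x - 6))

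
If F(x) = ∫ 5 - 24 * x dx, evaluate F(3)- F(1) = -86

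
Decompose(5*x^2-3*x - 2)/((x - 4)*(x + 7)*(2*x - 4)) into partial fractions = 4/(3*(x + 7)) - 1/(3*(x - 2)) + 3/(2*(x - 4))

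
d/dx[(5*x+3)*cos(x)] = -5*x*sin(x) - 3*sin(x) + 5*cos(x)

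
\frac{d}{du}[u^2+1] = 2*u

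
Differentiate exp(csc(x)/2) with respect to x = -exp(csc(x)/2)*cot(x)*csc(x)/2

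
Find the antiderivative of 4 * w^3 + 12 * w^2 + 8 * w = w^4 + 4*w^3 + 4*w^2 + C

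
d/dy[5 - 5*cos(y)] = 5*sin(y)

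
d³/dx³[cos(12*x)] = 1728*sin(12*x)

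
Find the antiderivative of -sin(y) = cos(y) + C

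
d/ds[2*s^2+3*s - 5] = 4*s + 3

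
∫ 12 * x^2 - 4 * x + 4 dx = 4*x^3 - 2*x^2 + 4*x + C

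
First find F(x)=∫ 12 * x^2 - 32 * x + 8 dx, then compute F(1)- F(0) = -4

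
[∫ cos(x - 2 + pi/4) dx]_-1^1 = cos(pi/4 + 1) - cos(pi/4 + 3)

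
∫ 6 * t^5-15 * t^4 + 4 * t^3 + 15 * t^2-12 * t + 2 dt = t^6 - 3*t^5 + t^4 + 5*t^3 - 6*t^2 + 2*t + C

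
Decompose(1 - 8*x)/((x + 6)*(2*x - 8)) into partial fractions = -49/(20*(x + 6)) - 31/(20*(x - 4))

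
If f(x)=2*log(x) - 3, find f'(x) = 2/x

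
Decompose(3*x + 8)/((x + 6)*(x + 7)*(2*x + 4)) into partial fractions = -13/(10*(x + 7)) + 5/(4*(x + 6)) + 1/(20*(x + 2))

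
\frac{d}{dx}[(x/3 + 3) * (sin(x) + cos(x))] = -x*sin(x)/3 + x*cos(x)/3 - 8*sin(x)/3 + 10*cos(x)/3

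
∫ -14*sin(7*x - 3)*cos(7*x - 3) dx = cos(7*x - 3)^2 + C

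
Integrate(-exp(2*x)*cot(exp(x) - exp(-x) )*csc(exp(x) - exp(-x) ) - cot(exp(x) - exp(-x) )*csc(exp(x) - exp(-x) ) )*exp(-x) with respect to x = csc(2*sinh(x)) + C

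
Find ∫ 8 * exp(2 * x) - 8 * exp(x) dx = 4*(1 - exp(x))^2 + C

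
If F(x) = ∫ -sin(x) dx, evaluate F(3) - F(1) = cos(3) - cos(1)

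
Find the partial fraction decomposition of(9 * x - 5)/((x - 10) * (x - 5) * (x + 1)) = -7/(33*(x + 1)) - 4/(3*(x - 5)) + 17/(11*(x - 10))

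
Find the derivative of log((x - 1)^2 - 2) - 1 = (2*x - 2)/(x^2 - 2*x - 1)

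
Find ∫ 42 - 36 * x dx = -18*x^2 + 42*x + C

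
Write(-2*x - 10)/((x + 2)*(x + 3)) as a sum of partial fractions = 4/(x + 3) - 6/(x + 2)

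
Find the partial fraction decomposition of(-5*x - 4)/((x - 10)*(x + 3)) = -11/(13*(x + 3)) - 54/(13*(x - 10))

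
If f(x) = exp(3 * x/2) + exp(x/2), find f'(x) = 3*exp(3*x/2)/2 + exp(x/2)/2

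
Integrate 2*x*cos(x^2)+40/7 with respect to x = 40*x/7 + sin(x^2) + C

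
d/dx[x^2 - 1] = 2*x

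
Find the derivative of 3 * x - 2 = 3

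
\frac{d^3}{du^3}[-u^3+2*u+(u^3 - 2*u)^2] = 120*u^3 - 96*u - 6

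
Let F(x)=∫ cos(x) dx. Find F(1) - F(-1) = 2*sin(1)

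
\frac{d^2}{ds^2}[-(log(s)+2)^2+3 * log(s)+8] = (2*log(s) - 1)/s^2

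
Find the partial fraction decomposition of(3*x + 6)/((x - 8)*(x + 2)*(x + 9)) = -3/(17*(x + 9)) + 3/(17*(x - 8))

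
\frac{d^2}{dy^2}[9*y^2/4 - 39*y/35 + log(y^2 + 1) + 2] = (9*y^4 + 14*y^2 + 13)/(2*y^4 + 4*y^2 + 2)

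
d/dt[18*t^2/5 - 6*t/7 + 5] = 36*t/5 - 6/7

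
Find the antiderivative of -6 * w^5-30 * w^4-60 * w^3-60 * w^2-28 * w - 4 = -w^6 - 6*w^5 - 15*w^4 - 20*w^3 - 14*w^2 - 4*w + C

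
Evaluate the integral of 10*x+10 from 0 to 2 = 40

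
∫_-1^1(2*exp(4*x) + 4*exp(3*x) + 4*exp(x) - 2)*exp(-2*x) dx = -(-E + exp(-1) + 2)^2 + (-exp(-1) + 2 + E)^2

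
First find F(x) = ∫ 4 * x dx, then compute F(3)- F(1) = 16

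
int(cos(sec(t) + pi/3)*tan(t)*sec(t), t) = sin(sec(t) + pi/3) + C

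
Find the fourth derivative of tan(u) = 24*tan(u)^5 + 40*tan(u)^3 + 16*tan(u)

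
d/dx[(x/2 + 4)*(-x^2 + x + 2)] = -3*x^2/2 - 7*x + 5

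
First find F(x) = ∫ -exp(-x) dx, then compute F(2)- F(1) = -exp(-1) + exp(-2)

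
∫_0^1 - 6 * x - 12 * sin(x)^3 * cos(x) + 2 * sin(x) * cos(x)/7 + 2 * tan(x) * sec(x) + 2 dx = -3 - 3*sin(1)^4 + sin(1)^2/7 + 2*sec(1)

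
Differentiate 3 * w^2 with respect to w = 6*w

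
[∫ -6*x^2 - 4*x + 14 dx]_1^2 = -6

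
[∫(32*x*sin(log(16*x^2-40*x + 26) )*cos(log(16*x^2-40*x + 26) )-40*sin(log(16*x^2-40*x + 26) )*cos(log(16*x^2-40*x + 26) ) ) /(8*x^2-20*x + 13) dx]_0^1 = -sin(log(26))^2 + sin(log(2))^2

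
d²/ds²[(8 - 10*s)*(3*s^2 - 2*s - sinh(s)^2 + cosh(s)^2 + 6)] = 88 - 180*s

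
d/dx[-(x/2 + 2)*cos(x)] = x*sin(x)/2 + 2*sin(x) - cos(x)/2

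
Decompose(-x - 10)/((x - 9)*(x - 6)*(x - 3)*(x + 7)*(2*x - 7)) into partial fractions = -72/(385*(2*x - 7)) - 1/(14560*(x + 7)) + 13/(180*(x - 3)) + 16/(585*(x - 6)) - 19/(3168*(x - 9))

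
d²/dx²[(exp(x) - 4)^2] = 4*exp(2*x) - 8*exp(x)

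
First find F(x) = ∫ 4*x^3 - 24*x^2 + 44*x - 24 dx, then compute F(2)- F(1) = 1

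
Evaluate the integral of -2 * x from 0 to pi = -pi^2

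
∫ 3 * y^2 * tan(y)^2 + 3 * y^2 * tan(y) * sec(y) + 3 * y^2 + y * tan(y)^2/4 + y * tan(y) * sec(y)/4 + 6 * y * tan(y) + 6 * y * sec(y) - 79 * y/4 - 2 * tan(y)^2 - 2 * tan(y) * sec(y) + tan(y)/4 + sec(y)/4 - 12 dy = -10*y^2 - 10*y + (tan(y) + sec(y))*(3*y^2 + y/4 - 2) + C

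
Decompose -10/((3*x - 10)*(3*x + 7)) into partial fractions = 10/(17*(3*x + 7)) - 10/(17*(3*x - 10))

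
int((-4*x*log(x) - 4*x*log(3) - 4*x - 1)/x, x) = -(4*x + 1)*log(3*x) + C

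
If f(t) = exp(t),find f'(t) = exp(t)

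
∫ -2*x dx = -x^2 + C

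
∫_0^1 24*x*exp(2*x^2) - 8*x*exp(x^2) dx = -4*E - 2 + 6*exp(2)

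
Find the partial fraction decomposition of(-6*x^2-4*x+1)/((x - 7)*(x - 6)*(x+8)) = -117/(70*(x + 8)) + 239/(14*(x - 6)) - 107/(5*(x - 7))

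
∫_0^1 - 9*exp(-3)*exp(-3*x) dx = -3*exp(-3) + 3*exp(-6)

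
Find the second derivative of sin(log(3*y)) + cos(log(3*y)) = -2*cos(log(y) + log(3))/y^2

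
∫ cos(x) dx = sin(x) + C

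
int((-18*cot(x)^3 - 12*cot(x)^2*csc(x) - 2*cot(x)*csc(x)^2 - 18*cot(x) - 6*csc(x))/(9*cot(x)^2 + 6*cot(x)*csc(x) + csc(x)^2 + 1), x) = log((3*cot(x) + csc(x))^2 + 1) + C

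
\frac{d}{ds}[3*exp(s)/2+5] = 3*exp(s)/2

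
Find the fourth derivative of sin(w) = sin(w)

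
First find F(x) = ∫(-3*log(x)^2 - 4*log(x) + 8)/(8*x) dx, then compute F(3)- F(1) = -log(3)^2/4 - log(3)^3/8 + log(3)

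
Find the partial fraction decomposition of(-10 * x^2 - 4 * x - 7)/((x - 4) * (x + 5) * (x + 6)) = -343/(10*(x + 6)) + 79/(3*(x + 5)) - 61/(30*(x - 4))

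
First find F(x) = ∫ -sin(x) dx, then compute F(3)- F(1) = cos(3) - cos(1)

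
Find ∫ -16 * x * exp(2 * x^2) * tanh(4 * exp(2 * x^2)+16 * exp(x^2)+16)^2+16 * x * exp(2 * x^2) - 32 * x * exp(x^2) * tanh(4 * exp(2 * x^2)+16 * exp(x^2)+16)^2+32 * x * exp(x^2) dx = tanh(4*(exp(x^2) + 2)^2) + C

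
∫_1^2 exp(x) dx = -E + exp(2)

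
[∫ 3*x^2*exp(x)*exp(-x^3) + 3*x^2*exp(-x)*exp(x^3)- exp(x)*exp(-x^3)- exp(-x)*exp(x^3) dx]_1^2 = -exp(-6) + exp(6)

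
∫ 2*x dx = x^2 + C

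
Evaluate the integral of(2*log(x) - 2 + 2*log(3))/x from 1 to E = -2 - log(3)^2 + (1 + log(3))^2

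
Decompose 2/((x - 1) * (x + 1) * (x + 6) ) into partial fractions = 2/(35*(x + 6)) - 1/(5*(x + 1)) + 1/(7*(x - 1))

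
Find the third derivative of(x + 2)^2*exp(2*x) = 8*x^2*exp(2*x) + 56*x*exp(2*x) + 92*exp(2*x)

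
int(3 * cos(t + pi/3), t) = 3*sin(t + pi/3) + C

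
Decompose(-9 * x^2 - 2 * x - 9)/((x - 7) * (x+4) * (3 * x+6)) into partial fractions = -145/(66*(x + 4)) + 41/(54*(x + 2)) - 464/(297*(x - 7))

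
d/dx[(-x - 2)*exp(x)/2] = -x*exp(x)/2 - 3*exp(x)/2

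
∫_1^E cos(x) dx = -sin(1) + sin(E)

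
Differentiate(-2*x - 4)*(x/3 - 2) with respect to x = 8/3 - 4*x/3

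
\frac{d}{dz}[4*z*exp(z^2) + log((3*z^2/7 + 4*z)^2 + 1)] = (72*z^6*exp(z^2) + 1344*z^5*exp(z^2) + 6308*z^4*exp(z^2) + 672*z^3*exp(z^2) + 36*z^3 + 3528*z^2*exp(z^2) + 504*z^2 + 1568*z + 196*exp(z^2))/(9*z^4 + 168*z^3 + 784*z^2 + 49)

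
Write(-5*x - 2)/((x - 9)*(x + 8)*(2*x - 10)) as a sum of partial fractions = 19/(221*(x + 8)) + 27/(104*(x - 5)) - 47/(136*(x - 9))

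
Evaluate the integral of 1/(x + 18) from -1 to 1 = -log(17) + log(19)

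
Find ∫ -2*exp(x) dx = -2*exp(x) + C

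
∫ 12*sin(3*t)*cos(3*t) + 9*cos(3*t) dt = 3*sin(3*t) - cos(6*t) + C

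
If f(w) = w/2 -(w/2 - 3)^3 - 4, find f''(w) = 9/2 - 3*w/4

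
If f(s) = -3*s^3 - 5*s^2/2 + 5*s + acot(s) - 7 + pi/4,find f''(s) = (-18*s^5 - 5*s^4 - 36*s^3 - 10*s^2 - 16*s - 5)/(s^4 + 2*s^2 + 1)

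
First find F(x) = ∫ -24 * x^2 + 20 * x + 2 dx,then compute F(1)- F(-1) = -12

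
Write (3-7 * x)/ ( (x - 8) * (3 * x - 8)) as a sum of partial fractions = 47/(16*(3*x - 8)) - 53/(16*(x - 8))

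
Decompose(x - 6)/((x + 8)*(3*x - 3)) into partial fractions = 14/(27*(x + 8)) - 5/(27*(x - 1))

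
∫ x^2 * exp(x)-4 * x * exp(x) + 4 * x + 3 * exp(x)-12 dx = (x - 3)^2*(exp(x) + 2) + C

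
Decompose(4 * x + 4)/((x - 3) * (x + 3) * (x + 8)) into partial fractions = -28/(55*(x + 8)) + 4/(15*(x + 3)) + 8/(33*(x - 3))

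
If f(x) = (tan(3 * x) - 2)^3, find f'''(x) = 1620*tan(3*x)^6 - 3888*tan(3*x)^5 + 5022*tan(3*x)^4 - 6480*tan(3*x)^3 + 4212*tan(3*x)^2 - 2592*tan(3*x) + 810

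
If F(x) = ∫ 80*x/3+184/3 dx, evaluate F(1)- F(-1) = 368/3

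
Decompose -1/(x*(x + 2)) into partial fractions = 1/(2*(x + 2)) - 1/(2*x)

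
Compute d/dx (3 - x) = -1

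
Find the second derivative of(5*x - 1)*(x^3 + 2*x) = 60*x^2 - 6*x + 20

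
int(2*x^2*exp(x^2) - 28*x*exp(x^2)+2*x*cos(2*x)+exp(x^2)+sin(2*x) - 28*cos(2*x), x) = (x - 14)*(exp(x^2) + sin(2*x)) + C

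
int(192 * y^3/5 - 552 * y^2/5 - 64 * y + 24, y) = 48*y^4/5 - 184*y^3/5 - 32*y^2 + 24*y + C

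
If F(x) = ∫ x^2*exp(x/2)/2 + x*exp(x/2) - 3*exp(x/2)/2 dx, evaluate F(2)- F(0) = -1 + E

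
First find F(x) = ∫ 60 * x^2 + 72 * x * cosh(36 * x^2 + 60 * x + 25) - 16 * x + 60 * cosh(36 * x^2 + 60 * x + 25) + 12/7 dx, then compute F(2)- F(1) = -sinh(121) + 824/7 + sinh(289)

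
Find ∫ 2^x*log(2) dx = 2^x + C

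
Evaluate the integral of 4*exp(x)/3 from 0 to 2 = -4/3 + 4*exp(2)/3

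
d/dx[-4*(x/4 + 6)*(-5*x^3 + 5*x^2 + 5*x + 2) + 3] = 20*x^3 + 345*x^2 - 250*x - 122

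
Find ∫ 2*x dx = x^2 + C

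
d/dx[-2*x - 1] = -2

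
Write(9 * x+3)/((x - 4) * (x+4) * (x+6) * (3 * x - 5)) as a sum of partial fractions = -486/(2737*(3*x - 5)) + 51/(460*(x + 6)) - 33/(272*(x + 4)) + 39/(560*(x - 4))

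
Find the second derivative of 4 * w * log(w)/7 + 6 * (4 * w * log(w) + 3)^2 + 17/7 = (1344*w*log(w)^2 + 4032*w*log(w) + 1344*w + 1012)/(7*w)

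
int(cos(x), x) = sin(x) + C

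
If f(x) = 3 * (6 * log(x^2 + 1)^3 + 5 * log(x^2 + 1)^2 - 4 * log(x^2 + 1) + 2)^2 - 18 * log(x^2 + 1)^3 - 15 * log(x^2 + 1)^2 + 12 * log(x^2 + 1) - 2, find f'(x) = (1296*x*log(x^2 + 1)^5 + 1800*x*log(x^2 + 1)^4 - 552*x*log(x^2 + 1)^3 - 396*x*log(x^2 + 1)^2 + 372*x*log(x^2 + 1) - 72*x)/(x^2 + 1)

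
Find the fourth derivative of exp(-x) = exp(-x)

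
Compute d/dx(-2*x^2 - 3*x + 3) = -4*x - 3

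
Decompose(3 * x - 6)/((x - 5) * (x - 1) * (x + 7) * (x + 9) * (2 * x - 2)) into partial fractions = -33/(5600*(x + 9)) + 9/(1024*(x + 7)) - 117/(25600*(x - 1)) + 3/(640*(x - 1)^2) + 3/(1792*(x - 5))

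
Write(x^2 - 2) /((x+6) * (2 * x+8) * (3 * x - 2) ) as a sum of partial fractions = -1/(40*(3*x - 2)) + 17/(40*(x + 6)) - 1/(4*(x + 4))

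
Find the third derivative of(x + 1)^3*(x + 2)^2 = 60*x^2 + 168*x + 114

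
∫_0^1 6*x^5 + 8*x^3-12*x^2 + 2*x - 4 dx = -4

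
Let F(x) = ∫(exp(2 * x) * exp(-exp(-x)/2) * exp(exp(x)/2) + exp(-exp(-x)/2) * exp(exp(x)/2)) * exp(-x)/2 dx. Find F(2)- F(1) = -exp(-exp(-1)/2 + E/2) + exp(-exp(-2)/2 + exp(2)/2)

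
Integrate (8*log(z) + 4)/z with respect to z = (2*log(z) + 1)^2 + C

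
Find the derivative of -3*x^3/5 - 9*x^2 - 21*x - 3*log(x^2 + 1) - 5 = (-9*x^4 - 90*x^3 - 114*x^2 - 120*x - 105)/(5*x^2 + 5)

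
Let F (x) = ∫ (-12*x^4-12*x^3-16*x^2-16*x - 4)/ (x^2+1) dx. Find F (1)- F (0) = -14 - 2*log(2)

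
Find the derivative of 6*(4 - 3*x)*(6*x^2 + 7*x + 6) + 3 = -324*x^2 + 36*x + 60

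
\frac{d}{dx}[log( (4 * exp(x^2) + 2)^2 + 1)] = (64*x*exp(2*x^2) + 32*x*exp(x^2))/(16*exp(2*x^2) + 16*exp(x^2) + 5)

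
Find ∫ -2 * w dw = -w^2 + C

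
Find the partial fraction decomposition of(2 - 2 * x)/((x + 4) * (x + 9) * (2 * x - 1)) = 4/(171*(2*x - 1)) + 4/(19*(x + 9)) - 2/(9*(x + 4))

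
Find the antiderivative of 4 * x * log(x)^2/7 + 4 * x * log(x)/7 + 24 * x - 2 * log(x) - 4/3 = 2*x*(3*x*log(x)^2 + 126*x - 21*log(x) + 7)/21 + C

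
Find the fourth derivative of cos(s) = cos(s)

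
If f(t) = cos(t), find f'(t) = -sin(t)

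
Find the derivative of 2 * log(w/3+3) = 2/(w + 9)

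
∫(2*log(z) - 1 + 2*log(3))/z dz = (log(3*z) - 1)*log(3*z) + C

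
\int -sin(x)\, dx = cos(x) + C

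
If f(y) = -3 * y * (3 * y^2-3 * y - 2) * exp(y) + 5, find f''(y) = -9*y^3*exp(y) - 45*y^2*exp(y) - 12*y*exp(y) + 30*exp(y)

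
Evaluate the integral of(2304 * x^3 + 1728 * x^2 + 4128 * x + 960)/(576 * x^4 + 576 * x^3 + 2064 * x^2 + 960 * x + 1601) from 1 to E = -log(5777) + log(1 + (12*E + 40 + 24*exp(2))^2)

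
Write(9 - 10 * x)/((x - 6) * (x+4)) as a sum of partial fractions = -49/(10*(x + 4)) - 51/(10*(x - 6))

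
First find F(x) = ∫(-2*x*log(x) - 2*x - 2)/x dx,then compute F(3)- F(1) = -8*log(3)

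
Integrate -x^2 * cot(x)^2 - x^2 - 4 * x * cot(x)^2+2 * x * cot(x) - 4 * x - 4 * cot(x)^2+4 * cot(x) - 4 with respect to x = (x + 2)^2*cot(x) + C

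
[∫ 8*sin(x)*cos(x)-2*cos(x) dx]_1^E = -4*sin(1)^2 - 2*sin(E) + 4*sin(E)^2 + 2*sin(1)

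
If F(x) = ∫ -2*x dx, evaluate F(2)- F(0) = -4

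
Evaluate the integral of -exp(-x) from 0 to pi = -1 + exp(-pi)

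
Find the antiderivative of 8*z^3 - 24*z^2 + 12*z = 2*z^4 - 8*z^3 + 6*z^2 + C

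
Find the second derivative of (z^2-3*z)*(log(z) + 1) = (2*z*log(z) + 5*z - 3)/z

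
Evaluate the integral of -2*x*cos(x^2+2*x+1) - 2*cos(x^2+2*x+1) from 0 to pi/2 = sin(1 + pi^2/4) + sin(1)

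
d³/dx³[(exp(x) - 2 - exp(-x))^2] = (8*exp(4*x) - 4*exp(3*x) - 4*exp(x) - 8)*exp(-2*x)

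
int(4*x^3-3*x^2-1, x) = x^4 - x^3 - x + C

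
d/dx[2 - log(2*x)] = -1/x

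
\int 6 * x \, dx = 3*x^2 + C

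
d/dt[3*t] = 3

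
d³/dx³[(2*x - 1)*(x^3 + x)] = 48*x - 6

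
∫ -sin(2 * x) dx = cos(2*x)/2 + C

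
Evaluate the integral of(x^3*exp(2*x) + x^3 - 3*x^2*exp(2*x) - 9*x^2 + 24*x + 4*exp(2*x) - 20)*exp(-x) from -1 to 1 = -28*E + 28*exp(-1)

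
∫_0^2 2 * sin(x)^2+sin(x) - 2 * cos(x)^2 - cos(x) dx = -sqrt(2)*sin(pi/4 + 2) - sin(4) + 1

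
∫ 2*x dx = x^2 + C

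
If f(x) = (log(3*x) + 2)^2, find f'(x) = (2*log(x) + 2*log(3) + 4)/x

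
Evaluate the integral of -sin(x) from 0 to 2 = -1 + cos(2)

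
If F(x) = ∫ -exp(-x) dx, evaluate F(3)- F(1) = -exp(-1) + exp(-3)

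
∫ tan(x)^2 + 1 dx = tan(x) + C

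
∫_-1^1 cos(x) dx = 2*sin(1)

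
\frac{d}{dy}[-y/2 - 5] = -1/2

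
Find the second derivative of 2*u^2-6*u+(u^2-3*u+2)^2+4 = 12*u^2 - 36*u + 30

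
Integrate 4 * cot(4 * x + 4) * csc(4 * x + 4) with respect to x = -csc(4*x + 4) + C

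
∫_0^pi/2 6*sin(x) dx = 6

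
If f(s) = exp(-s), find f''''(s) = exp(-s)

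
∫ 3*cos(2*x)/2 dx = 3*sin(2*x)/4 + C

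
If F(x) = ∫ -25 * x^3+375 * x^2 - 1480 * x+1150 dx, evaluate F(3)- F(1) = -870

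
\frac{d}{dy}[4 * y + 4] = 4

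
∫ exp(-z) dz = -exp(-z) + C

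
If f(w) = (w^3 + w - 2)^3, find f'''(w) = 504*w^6 + 630*w^4 - 720*w^3 + 180*w^2 - 288*w + 78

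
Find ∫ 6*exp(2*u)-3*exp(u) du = 3*(exp(u) - 1)*exp(u) + C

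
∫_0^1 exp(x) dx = -1 + E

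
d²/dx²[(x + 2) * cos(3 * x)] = -9*x*cos(3*x) - 6*sin(3*x) - 18*cos(3*x)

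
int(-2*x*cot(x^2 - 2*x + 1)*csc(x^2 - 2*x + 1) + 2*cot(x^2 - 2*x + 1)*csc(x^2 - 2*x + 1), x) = csc((x - 1)^2) + C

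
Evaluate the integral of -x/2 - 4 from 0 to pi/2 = -20 + (4 - pi/2)*(pi/8 + 5)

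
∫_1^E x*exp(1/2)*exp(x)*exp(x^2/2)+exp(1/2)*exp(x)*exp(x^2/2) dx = -exp(2) + exp((1 + E)^2/2)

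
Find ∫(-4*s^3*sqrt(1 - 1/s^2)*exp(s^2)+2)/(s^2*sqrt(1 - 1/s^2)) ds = -2*exp(s^2) - 2*acsc(s) + C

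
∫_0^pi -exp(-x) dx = -1 + exp(-pi)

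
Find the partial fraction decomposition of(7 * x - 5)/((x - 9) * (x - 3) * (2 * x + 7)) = -118/(325*(2*x + 7)) - 8/(39*(x - 3)) + 29/(75*(x - 9))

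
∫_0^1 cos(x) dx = sin(1)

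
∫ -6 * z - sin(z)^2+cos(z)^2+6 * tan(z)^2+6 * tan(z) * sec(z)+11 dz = -3*z^2 + 5*z + sin(2*z)/2 + 6*tan(z) + 6*sec(z) + C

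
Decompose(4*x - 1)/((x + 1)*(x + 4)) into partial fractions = 17/(3*(x + 4)) - 5/(3*(x + 1))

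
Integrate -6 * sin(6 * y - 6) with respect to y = cos(6*y - 6) + C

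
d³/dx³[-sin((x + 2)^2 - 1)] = 8*x^3*cos(x^2 + 4*x + 3) + 48*x^2*cos(x^2 + 4*x + 3) + 12*x*sin(x^2 + 4*x + 3) + 96*x*cos(x^2 + 4*x + 3) + 24*sin(x^2 + 4*x + 3) + 64*cos(x^2 + 4*x + 3)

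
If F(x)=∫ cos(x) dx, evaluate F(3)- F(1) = -sin(1) + sin(3)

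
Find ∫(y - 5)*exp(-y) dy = (4 - y)*exp(-y) + C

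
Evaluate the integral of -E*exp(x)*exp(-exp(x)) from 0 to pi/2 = -1 + exp(1 - exp(pi/2))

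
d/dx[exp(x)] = exp(x)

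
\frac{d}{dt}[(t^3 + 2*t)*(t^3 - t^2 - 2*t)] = 6*t^5 - 5*t^4 - 6*t^2 - 8*t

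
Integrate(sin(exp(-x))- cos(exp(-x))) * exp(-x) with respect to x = sqrt(2)*sin(pi/4 + exp(-x)) + C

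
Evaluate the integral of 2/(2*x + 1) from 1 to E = -log(6) + log(2 + 4*E)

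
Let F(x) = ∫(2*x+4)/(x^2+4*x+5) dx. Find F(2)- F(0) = -log(5) + log(17)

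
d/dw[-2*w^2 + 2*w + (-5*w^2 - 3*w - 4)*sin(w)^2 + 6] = -5*w^2*sin(2*w) - 10*w*sin(w)^2 - 3*w*sin(2*w) - 4*w - 3*sin(w)^2 - 4*sin(2*w) + 2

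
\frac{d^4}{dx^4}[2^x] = 2^x*log(2)^4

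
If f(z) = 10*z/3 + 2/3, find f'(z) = 10/3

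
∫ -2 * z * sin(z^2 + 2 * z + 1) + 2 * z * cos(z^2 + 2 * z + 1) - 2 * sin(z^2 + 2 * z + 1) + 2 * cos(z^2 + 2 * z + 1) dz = sin((z + 1)^2) + cos((z + 1)^2) + C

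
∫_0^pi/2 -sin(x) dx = -1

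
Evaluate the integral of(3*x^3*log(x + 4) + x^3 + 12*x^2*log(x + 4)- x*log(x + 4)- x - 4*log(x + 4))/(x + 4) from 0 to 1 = 0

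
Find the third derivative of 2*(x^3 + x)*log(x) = (12*x^2*log(x) + 22*x^2 - 2)/x^2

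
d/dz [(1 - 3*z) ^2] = 18*z - 6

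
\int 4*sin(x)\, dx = -4*cos(x) + C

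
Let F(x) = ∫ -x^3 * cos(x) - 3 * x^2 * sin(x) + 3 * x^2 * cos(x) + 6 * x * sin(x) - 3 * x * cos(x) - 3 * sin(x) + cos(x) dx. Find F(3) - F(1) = -8*sin(3)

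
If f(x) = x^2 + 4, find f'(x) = 2*x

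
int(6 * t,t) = 3*t^2 + C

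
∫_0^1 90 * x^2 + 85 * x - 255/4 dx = 35/4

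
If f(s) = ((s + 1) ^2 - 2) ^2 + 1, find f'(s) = 4*s^3 + 12*s^2 + 4*s - 4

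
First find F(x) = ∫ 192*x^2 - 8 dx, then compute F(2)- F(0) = 496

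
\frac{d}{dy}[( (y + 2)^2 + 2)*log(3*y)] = (2*y^2*log(y) + y^2 + 2*y^2*log(3) + 4*y*log(y) + 4*y + 4*y*log(3) + 6)/y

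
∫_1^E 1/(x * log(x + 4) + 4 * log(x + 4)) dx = -log(log(5)) + log(log(E + 4))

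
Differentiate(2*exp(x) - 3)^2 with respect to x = 8*exp(2*x) - 12*exp(x)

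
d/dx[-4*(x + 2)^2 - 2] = -8*x - 16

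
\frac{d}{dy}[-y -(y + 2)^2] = -2*y - 5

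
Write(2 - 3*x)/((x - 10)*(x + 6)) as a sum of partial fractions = -5/(4*(x + 6)) - 7/(4*(x - 10))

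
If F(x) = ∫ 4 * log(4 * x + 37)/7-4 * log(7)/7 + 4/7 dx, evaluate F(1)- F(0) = -37*log(37/7)/7 + 41*log(41/7)/7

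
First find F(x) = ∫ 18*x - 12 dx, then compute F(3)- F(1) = 48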